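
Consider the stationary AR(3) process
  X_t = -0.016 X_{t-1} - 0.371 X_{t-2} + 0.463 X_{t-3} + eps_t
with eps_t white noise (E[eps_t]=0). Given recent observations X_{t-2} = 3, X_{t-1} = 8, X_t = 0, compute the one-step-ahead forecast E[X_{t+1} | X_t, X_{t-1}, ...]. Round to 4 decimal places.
E[X_{t+1} \mid \mathcal F_t] = -1.5790

For an AR(p) model X_t = c + sum_i phi_i X_{t-i} + eps_t, the
one-step-ahead conditional mean is
  E[X_{t+1} | X_t, ...] = c + sum_i phi_i X_{t+1-i}.
Substitute known values:
  E[X_{t+1} | ...] = (-0.016) * (0) + (-0.371) * (8) + (0.463) * (3)
                   = -1.5790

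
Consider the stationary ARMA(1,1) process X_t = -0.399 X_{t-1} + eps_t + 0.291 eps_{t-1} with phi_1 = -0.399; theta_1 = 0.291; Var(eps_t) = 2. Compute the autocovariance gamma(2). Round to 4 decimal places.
\gamma(2) = 0.0906

Multiply the model equation by X_{t-k} and take expectations. With theta_0 = psi_0 = 1 and psi_j the MA(infinity) weights, this gives
  gamma(k) - sum_i phi_i gamma(k-i) = c_k,
  c_k = sigma^2 * sum_{j=k..q} theta_j psi_{j-k}   (c_k = 0 for k > q),
using gamma(-m) = gamma(m).
psi-weights needed (psi_j = theta_j + sum_i phi_i psi_{j-i}):
  psi_1 = theta_1 + phi_1 = 0.291 + (-0.399) = -0.108
Right-hand sides:
  c_0 = sigma^2 (1 + theta_1 psi_1) = 2 * (1 + (0.291)(-0.108)) = 2 * 0.968572 = 1.937144
  c_1 = sigma^2 theta_1 = 2 * (0.291) = 0.582
  c_2 = 0
Equations for k = 0 and k = 1 (AR order 1):
  gamma(0) = phi_1 gamma(1) + c_0
  gamma(1) = phi_1 gamma(0) + c_1
Substituting the second into the first: gamma(0) (1 - phi_1^2) = c_0 + phi_1 c_1, so
  gamma(0) = (c_0 + phi_1 c_1) / (1 - phi_1^2) = (1.937144 + (-0.399)(0.582)) / (1 - (-0.399)^2) = 1.704926 / 0.840799 = 2.027745.
  gamma(1) = phi_1 gamma(0) + c_1 = (-0.399)(2.027745) + (0.582) = -0.22707.
For k = 2 (> q): gamma(2) = phi_1 gamma(1) = (-0.399)(-0.22707) = 0.090601.
Therefore gamma(2) = 0.0906 (to 4 decimal places).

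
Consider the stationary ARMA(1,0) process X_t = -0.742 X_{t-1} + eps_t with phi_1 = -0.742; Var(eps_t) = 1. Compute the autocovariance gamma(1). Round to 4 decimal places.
\gamma(1) = -1.6510

Multiply the model equation by X_{t-k} and take expectations. With theta_0 = psi_0 = 1 and psi_j the MA(infinity) weights, this gives
  gamma(k) - sum_i phi_i gamma(k-i) = c_k,
  c_k = sigma^2 * sum_{j=k..q} theta_j psi_{j-k}   (c_k = 0 for k > q),
using gamma(-m) = gamma(m).
Pure AR (q = 0): c_0 = sigma^2 = 1, c_k = 0 for k >= 1.
Equations for k = 0 and k = 1 (AR order 1):
  gamma(0) = phi_1 gamma(1) + c_0
  gamma(1) = phi_1 gamma(0) + c_1
Substituting the second into the first: gamma(0) (1 - phi_1^2) = c_0 + phi_1 c_1, so
  gamma(0) = c_0 / (1 - phi_1^2) = 1 / (1 - (-0.742)^2) = 1 / 0.449436 = 2.225011.
  gamma(1) = phi_1 gamma(0) = (-0.742)(2.225011) = -1.650958.
Therefore gamma(1) = -1.6510 (to 4 decimal places).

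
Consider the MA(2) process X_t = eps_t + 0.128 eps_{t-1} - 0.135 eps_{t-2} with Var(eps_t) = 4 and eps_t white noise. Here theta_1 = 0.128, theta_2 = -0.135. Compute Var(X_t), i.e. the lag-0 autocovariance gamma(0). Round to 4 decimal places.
\gamma(0) = 4.1384

For an MA(q) process X_t = eps_t + sum_i theta_i eps_{t-i} with
Var(eps_t) = sigma^2, the variance is
  gamma(0) = sigma^2 * (1 + sum_i theta_i^2).
  sum_i theta_i^2 = (0.128)^2 + (-0.135)^2 = 0.016384 + 0.018225 = 0.034609.
  gamma(0) = 4 * (1 + 0.034609) = 4 * 1.034609 = 4.138436, which rounds to 4.1384.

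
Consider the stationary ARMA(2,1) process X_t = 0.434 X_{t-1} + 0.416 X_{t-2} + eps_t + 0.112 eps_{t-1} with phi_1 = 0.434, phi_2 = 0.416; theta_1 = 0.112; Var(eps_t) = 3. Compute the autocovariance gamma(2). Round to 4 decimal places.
\gamma(2) = 7.3050

Multiply the model equation by X_{t-k} and take expectations. With theta_0 = psi_0 = 1 and psi_j the MA(infinity) weights, this gives
  gamma(k) - sum_i phi_i gamma(k-i) = c_k,
  c_k = sigma^2 * sum_{j=k..q} theta_j psi_{j-k}   (c_k = 0 for k > q),
using gamma(-m) = gamma(m).
psi-weights needed (psi_j = theta_j + sum_i phi_i psi_{j-i}):
  psi_1 = theta_1 + phi_1 = 0.112 + (0.434) = 0.546
Right-hand sides:
  c_0 = sigma^2 (1 + theta_1 psi_1) = 3 * (1 + (0.112)(0.546)) = 3 * 1.061152 = 3.183456
  c_1 = sigma^2 theta_1 = 3 * (0.112) = 0.336
  c_2 = 0
Equations for k = 0, 1, 2 (AR order 2, c_2 = 0):
  (E0) gamma(0) = phi_1 gamma(1) + phi_2 gamma(2) + c_0
  (E1) gamma(1) = phi_1 gamma(0) + phi_2 gamma(1) + c_1
  (E2) gamma(2) = phi_1 gamma(1) + phi_2 gamma(0)
From (E1): gamma(1) = A gamma(0) + B with
  A = phi_1 / (1 - phi_2) = 0.434 / 0.584 = 0.743151,   B = c_1 / (1 - phi_2) = 0.336 / 0.584 = 0.575342.
Insert (E2) into (E0): gamma(0) (1 - phi_2^2) = phi_1 (1 + phi_2) gamma(1) + c_0.
  phi_1 (1 + phi_2) = (0.434)(1.416) = 0.614544,   1 - phi_2^2 = 0.826944.
Replace gamma(1) by A gamma(0) + B and collect gamma(0):
  gamma(0) [0.826944 - (0.614544)(0.743151)] = (0.614544)(0.575342) + 3.183456
  gamma(0) * 0.370245 = 3.537029
  gamma(0) = 3.537029 / 0.370245 = 9.553207.
  gamma(1) = A gamma(0) + B = (0.743151)(9.553207) + (0.575342) = 7.674815.
  gamma(2) = phi_1 gamma(1) + phi_2 gamma(0) = (0.434)(7.674815) + (0.416)(9.553207) = 7.305004.
Therefore gamma(2) = 7.3050 (to 4 decimal places).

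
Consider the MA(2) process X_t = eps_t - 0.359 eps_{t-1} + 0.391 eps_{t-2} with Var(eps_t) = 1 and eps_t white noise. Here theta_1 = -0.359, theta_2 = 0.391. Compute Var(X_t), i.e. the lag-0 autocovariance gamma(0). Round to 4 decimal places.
\gamma(0) = 1.2818

For an MA(q) process X_t = eps_t + sum_i theta_i eps_{t-i} with
Var(eps_t) = sigma^2, the variance is
  gamma(0) = sigma^2 * (1 + sum_i theta_i^2).
  sum_i theta_i^2 = (-0.359)^2 + (0.391)^2 = 0.128881 + 0.152881 = 0.281762.
  gamma(0) = 1 * (1 + 0.281762) = 1 * 1.281762 = 1.281762, which rounds to 1.2818.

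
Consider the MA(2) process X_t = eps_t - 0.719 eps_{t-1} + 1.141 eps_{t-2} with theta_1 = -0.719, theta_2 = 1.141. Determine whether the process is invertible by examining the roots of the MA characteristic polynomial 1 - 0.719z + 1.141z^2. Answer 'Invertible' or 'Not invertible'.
\text{Not invertible}

The MA(q) characteristic polynomial is P(z) = 1 - 0.719z + 1.141z^2.
Invertibility requires all roots to lie outside the unit circle, i.e. |z| > 1 for every root.
Set 1 + (-0.719) z + (1.141) z^2 = 0, i.e. a z^2 + b z + c = 0 with a = 1.141, b = -0.719, c = 1.
Discriminant D = b^2 - 4ac = (-0.719)^2 - 4*(1.141)*1 = 0.516961 - (4.564) = -4.047039.
D < 0, so the roots are the complex-conjugate pair z = (-b +/- i sqrt(-D)) / (2a) = 0.3151 +/- 0.8816i.
For a conjugate pair |z|^2 = z * conj(z) = (product of roots) = c/a = 1/(1.141) = 0.876424, so |z| = sqrt(0.876424) = 0.9362 for both roots.
Moduli of all roots: 0.9362, 0.9362.
All moduli strictly greater than 1? No.
Verdict: Not invertible.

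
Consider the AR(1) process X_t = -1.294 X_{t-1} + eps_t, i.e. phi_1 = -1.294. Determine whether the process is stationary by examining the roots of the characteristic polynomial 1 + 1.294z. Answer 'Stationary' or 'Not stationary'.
\text{Not stationary}

The AR(p) characteristic polynomial is P(z) = 1 + 1.294z.
Stationarity requires all roots to lie outside the unit circle, i.e. |z| > 1 for every root.
This is linear in z: 1 + (1.294) z = 0  =>  z = -1/(1.294) = -0.772798,  |z| = 0.772798.
Moduli of all roots: 0.7728.
All moduli strictly greater than 1? No.
Verdict: Not stationary.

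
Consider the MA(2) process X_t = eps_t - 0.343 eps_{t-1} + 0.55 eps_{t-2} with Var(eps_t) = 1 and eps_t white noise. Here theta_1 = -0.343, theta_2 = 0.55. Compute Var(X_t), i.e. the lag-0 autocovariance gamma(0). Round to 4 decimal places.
\gamma(0) = 1.4201

For an MA(q) process X_t = eps_t + sum_i theta_i eps_{t-i} with
Var(eps_t) = sigma^2, the variance is
  gamma(0) = sigma^2 * (1 + sum_i theta_i^2).
  sum_i theta_i^2 = (-0.343)^2 + (0.55)^2 = 0.117649 + 0.3025 = 0.420149.
  gamma(0) = 1 * (1 + 0.420149) = 1 * 1.420149 = 1.420149, which rounds to 1.4201.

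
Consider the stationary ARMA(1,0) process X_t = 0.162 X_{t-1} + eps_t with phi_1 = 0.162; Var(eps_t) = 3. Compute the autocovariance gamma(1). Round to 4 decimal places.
\gamma(1) = 0.4991

Multiply the model equation by X_{t-k} and take expectations. With theta_0 = psi_0 = 1 and psi_j the MA(infinity) weights, this gives
  gamma(k) - sum_i phi_i gamma(k-i) = c_k,
  c_k = sigma^2 * sum_{j=k..q} theta_j psi_{j-k}   (c_k = 0 for k > q),
using gamma(-m) = gamma(m).
Pure AR (q = 0): c_0 = sigma^2 = 3, c_k = 0 for k >= 1.
Equations for k = 0 and k = 1 (AR order 1):
  gamma(0) = phi_1 gamma(1) + c_0
  gamma(1) = phi_1 gamma(0) + c_1
Substituting the second into the first: gamma(0) (1 - phi_1^2) = c_0 + phi_1 c_1, so
  gamma(0) = c_0 / (1 - phi_1^2) = 3 / (1 - (0.162)^2) = 3 / 0.973756 = 3.080854.
  gamma(1) = phi_1 gamma(0) = (0.162)(3.080854) = 0.499098.
Therefore gamma(1) = 0.4991 (to 4 decimal places).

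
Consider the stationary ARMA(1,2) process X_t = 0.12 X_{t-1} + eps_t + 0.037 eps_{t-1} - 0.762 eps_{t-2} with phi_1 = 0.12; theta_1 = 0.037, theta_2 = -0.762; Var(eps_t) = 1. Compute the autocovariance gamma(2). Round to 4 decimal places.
\gamma(2) = -0.7491

Multiply the model equation by X_{t-k} and take expectations. With theta_0 = psi_0 = 1 and psi_j the MA(infinity) weights, this gives
  gamma(k) - sum_i phi_i gamma(k-i) = c_k,
  c_k = sigma^2 * sum_{j=k..q} theta_j psi_{j-k}   (c_k = 0 for k > q),
using gamma(-m) = gamma(m).
psi-weights needed (psi_j = theta_j + sum_i phi_i psi_{j-i}):
  psi_1 = theta_1 + phi_1 = 0.037 + (0.12) = 0.157
  psi_2 = theta_2 + phi_1 psi_1 = -0.762 + (0.12)(0.157) = -0.74316
Right-hand sides:
  c_0 = sigma^2 (1 + theta_1 psi_1 + theta_2 psi_2) = 1 * (1 + (0.037)(0.157) + (-0.762)(-0.74316)) = 1 * 1.572097 = 1.572097
  c_1 = sigma^2 (theta_1 + theta_2 psi_1) = 1 * (0.037 + (-0.762)(0.157)) = -0.082634
  c_2 = sigma^2 theta_2 = 1 * (-0.762) = -0.762
Equations for k = 0 and k = 1 (AR order 1):
  gamma(0) = phi_1 gamma(1) + c_0
  gamma(1) = phi_1 gamma(0) + c_1
Substituting the second into the first: gamma(0) (1 - phi_1^2) = c_0 + phi_1 c_1, so
  gamma(0) = (c_0 + phi_1 c_1) / (1 - phi_1^2) = (1.572097 + (0.12)(-0.082634)) / (1 - (0.12)^2) = 1.562181 / 0.9856 = 1.585005.
  gamma(1) = phi_1 gamma(0) + c_1 = (0.12)(1.585005) + (-0.082634) = 0.107567.
For k = 2: gamma(2) = phi_1 gamma(1) + c_2
  = (0.12)(0.107567) + (-0.762) = -0.749092.
Therefore gamma(2) = -0.7491 (to 4 decimal places).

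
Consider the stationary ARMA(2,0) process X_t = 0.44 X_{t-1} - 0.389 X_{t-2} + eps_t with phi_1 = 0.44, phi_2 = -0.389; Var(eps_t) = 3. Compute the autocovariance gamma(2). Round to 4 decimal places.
\gamma(2) = -0.9808

Multiply the model equation by X_{t-k} and take expectations. With theta_0 = psi_0 = 1 and psi_j the MA(infinity) weights, this gives
  gamma(k) - sum_i phi_i gamma(k-i) = c_k,
  c_k = sigma^2 * sum_{j=k..q} theta_j psi_{j-k}   (c_k = 0 for k > q),
using gamma(-m) = gamma(m).
Pure AR (q = 0): c_0 = sigma^2 = 3, c_k = 0 for k >= 1.
Equations for k = 0, 1, 2 (AR order 2, c_2 = 0):
  (E0) gamma(0) = phi_1 gamma(1) + phi_2 gamma(2) + c_0
  (E1) gamma(1) = phi_1 gamma(0) + phi_2 gamma(1) + c_1
  (E2) gamma(2) = phi_1 gamma(1) + phi_2 gamma(0)
From (E1): gamma(1) = A gamma(0) + B with
  A = phi_1 / (1 - phi_2) = 0.44 / 1.389 = 0.316775,   B = c_1 / (1 - phi_2) = 0 / 1.389 = 0.
Insert (E2) into (E0): gamma(0) (1 - phi_2^2) = phi_1 (1 + phi_2) gamma(1) + c_0.
  phi_1 (1 + phi_2) = (0.44)(0.611) = 0.26884,   1 - phi_2^2 = 0.848679.
Replace gamma(1) by A gamma(0) + B and collect gamma(0):
  gamma(0) [0.848679 - (0.26884)(0.316775)] = c_0 = 3
  gamma(0) * 0.763517 = 3
  gamma(0) = 3 / 0.763517 = 3.929184.
  gamma(1) = A gamma(0) = (0.316775)(3.929184) = 1.244666.
  gamma(2) = phi_1 gamma(1) + phi_2 gamma(0) = (0.44)(1.244666) + (-0.389)(3.929184) = -0.9808.
Therefore gamma(2) = -0.9808 (to 4 decimal places).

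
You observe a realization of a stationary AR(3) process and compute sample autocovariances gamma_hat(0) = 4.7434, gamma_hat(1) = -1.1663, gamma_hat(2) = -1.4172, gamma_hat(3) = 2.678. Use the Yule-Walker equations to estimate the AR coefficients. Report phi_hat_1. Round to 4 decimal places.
\hat\phi_{1} = -0.1640

The Yule-Walker equations for an AR(p) process read, in matrix form,
  Gamma_p phi = r_p,   with   (Gamma_p)_{ij} = gamma(|i - j|),
                       (r_p)_i = gamma(i),   i,j = 1..p.
Substitute the sample gammas (Toeplitz matrix and right-hand side of size 3):
  Gamma_p = [[4.7434, -1.1663, -1.4172], [-1.1663, 4.7434, -1.1663], [-1.4172, -1.1663, 4.7434]]
  r_p     = [-1.1663, -1.4172, 2.678]
Written out (R1..R3):
  (R1) 4.7434 phi_1 - 1.1663 phi_2 - 1.4172 phi_3 = -1.1663
  (R2) -1.1663 phi_1 + 4.7434 phi_2 - 1.1663 phi_3 = -1.4172
  (R3) -1.4172 phi_1 - 1.1663 phi_2 + 4.7434 phi_3 = 2.678
Gaussian elimination:
  R2 <- R2 - (-1.1663/4.7434) R1 = R2 - (-0.245878) R1:  4.456632 phi_2 - 1.514759 phi_3 = -1.703968
  R3 <- R3 - (-1.4172/4.7434) R1 = R3 - (-0.298773) R1:  -1.514759 phi_2 + 4.319979 phi_3 = 2.329541
  R3 <- R3 - (-1.514759/4.456632) R2 = R3 - (-0.339889) R2:  3.805129 phi_3 = 1.750381
Back-substitution:
  phi_hat_3 = 1.750381 / 3.805129 = 0.460006
  phi_hat_2 = (-1.703968 - (-1.514759)(0.460006)) / 4.456632 = -0.225994
  phi_hat_1 = (-1.1663 - (-1.1663)(-0.225994) - (-1.4172)(0.460006)) / 4.7434 = -0.164008
So phi_hat = [-0.1640, -0.2260, 0.4600].
Therefore phi_hat_1 = -0.1640.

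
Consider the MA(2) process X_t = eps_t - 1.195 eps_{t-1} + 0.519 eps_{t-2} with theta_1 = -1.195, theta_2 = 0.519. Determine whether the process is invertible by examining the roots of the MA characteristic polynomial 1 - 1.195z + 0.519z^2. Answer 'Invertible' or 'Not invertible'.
\text{Invertible}

The MA(q) characteristic polynomial is P(z) = 1 - 1.195z + 0.519z^2.
Invertibility requires all roots to lie outside the unit circle, i.e. |z| > 1 for every root.
Set 1 + (-1.195) z + (0.519) z^2 = 0, i.e. a z^2 + b z + c = 0 with a = 0.519, b = -1.195, c = 1.
Discriminant D = b^2 - 4ac = (-1.195)^2 - 4*(0.519)*1 = 1.428025 - (2.076) = -0.647975.
D < 0, so the roots are the complex-conjugate pair z = (-b +/- i sqrt(-D)) / (2a) = 1.1513 +/- 0.7755i.
For a conjugate pair |z|^2 = z * conj(z) = (product of roots) = c/a = 1/(0.519) = 1.926782, so |z| = sqrt(1.926782) = 1.3881 for both roots.
Moduli of all roots: 1.3881, 1.3881.
All moduli strictly greater than 1? Yes.
Verdict: Invertible.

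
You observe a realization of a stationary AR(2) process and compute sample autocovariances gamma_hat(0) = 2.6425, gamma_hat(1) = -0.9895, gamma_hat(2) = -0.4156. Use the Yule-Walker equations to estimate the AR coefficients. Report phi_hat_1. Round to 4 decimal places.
\hat\phi_{1} = -0.5040

The Yule-Walker equations for an AR(p) process read, in matrix form,
  Gamma_p phi = r_p,   with   (Gamma_p)_{ij} = gamma(|i - j|),
                       (r_p)_i = gamma(i),   i,j = 1..p.
Substitute the sample gammas (Toeplitz matrix and right-hand side of size 2):
  Gamma_p = [[2.6425, -0.9895], [-0.9895, 2.6425]]
  r_p     = [-0.9895, -0.4156]
Written out:
  2.6425 phi_1 - 0.9895 phi_2 = -0.9895
  -0.9895 phi_1 + 2.6425 phi_2 = -0.4156
Solve by Cramer's rule:
  det = gamma(0)^2 - gamma(1)^2 = (2.6425)^2 - (-0.9895)^2 = 6.98280625 - 0.97911025 = 6.003696
  phi_hat_1 = [gamma(1) gamma(0) - gamma(1) gamma(2)] / det = [(-0.9895)(2.6425) - (-0.9895)(-0.4156)] / 6.003696 = -3.02598995 / 6.003696 = -0.504
  phi_hat_2 = [gamma(0) gamma(2) - gamma(1)^2] / det = [(2.6425)(-0.4156) - (-0.9895)^2] / 6.003696 = -2.07733325 / 6.003696 = -0.346
So phi_hat = [-0.5040, -0.3460].
Therefore phi_hat_1 = -0.5040.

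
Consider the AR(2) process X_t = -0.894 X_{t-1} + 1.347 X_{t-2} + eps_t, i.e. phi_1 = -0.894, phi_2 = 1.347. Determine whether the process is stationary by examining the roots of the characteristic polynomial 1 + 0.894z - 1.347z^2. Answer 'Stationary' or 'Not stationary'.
\text{Not stationary}

The AR(p) characteristic polynomial is P(z) = 1 + 0.894z - 1.347z^2.
Stationarity requires all roots to lie outside the unit circle, i.e. |z| > 1 for every root.
Set 1 + (0.894) z + (-1.347) z^2 = 0, i.e. a z^2 + b z + c = 0 with a = -1.347, b = 0.894, c = 1.
Discriminant D = b^2 - 4ac = (0.894)^2 - 4*(-1.347)*1 = 0.799236 - (-5.388) = 6.187236.
D >= 0, so the roots are real: z = (-b +/- sqrt(D)) / (2a) = (-0.894 +/- 2.487416) / (-2.694).
  z_1 = (-0.894 + 2.487416) / (-2.694) = -0.5915,   |z_1| = 0.5915.
  z_2 = (-0.894 - 2.487416) / (-2.694) = 1.2552,   |z_2| = 1.2552.
Moduli of all roots: 0.5915, 1.2552.
All moduli strictly greater than 1? No.
Verdict: Not stationary.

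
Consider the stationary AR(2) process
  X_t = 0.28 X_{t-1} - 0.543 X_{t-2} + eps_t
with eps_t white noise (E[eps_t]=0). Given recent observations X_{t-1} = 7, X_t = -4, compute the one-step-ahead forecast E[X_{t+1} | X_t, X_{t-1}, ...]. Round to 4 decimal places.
E[X_{t+1} \mid \mathcal F_t] = -4.9210

For an AR(p) model X_t = c + sum_i phi_i X_{t-i} + eps_t, the
one-step-ahead conditional mean is
  E[X_{t+1} | X_t, ...] = c + sum_i phi_i X_{t+1-i}.
Substitute known values:
  E[X_{t+1} | ...] = (0.28) * (-4) + (-0.543) * (7)
                   = -4.9210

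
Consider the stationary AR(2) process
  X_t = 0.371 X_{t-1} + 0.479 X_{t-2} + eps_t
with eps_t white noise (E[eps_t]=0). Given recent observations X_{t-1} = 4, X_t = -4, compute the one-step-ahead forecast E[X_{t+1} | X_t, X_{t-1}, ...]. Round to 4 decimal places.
E[X_{t+1} \mid \mathcal F_t] = 0.4320

For an AR(p) model X_t = c + sum_i phi_i X_{t-i} + eps_t, the
one-step-ahead conditional mean is
  E[X_{t+1} | X_t, ...] = c + sum_i phi_i X_{t+1-i}.
Substitute known values:
  E[X_{t+1} | ...] = (0.371) * (-4) + (0.479) * (4)
                   = 0.4320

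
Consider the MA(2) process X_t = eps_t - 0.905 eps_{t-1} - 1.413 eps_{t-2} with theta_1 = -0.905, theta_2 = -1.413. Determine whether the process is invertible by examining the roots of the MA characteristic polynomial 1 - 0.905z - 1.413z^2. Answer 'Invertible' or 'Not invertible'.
\text{Not invertible}

The MA(q) characteristic polynomial is P(z) = 1 - 0.905z - 1.413z^2.
Invertibility requires all roots to lie outside the unit circle, i.e. |z| > 1 for every root.
Set 1 + (-0.905) z + (-1.413) z^2 = 0, i.e. a z^2 + b z + c = 0 with a = -1.413, b = -0.905, c = 1.
Discriminant D = b^2 - 4ac = (-0.905)^2 - 4*(-1.413)*1 = 0.819025 - (-5.652) = 6.471025.
D >= 0, so the roots are real: z = (-b +/- sqrt(D)) / (2a) = (0.905 +/- 2.543821) / (-2.826).
  z_1 = (0.905 + 2.543821) / (-2.826) = -1.2204,   |z_1| = 1.2204.
  z_2 = (0.905 - 2.543821) / (-2.826) = 0.5799,   |z_2| = 0.5799.
Moduli of all roots: 1.2204, 0.5799.
All moduli strictly greater than 1? No.
Verdict: Not invertible.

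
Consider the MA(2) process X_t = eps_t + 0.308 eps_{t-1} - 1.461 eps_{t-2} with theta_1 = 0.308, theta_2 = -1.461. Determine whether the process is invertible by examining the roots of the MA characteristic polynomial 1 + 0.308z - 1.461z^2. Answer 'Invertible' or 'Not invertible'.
\text{Not invertible}

The MA(q) characteristic polynomial is P(z) = 1 + 0.308z - 1.461z^2.
Invertibility requires all roots to lie outside the unit circle, i.e. |z| > 1 for every root.
Set 1 + (0.308) z + (-1.461) z^2 = 0, i.e. a z^2 + b z + c = 0 with a = -1.461, b = 0.308, c = 1.
Discriminant D = b^2 - 4ac = (0.308)^2 - 4*(-1.461)*1 = 0.094864 - (-5.844) = 5.938864.
D >= 0, so the roots are real: z = (-b +/- sqrt(D)) / (2a) = (-0.308 +/- 2.436978) / (-2.922).
  z_1 = (-0.308 + 2.436978) / (-2.922) = -0.7286,   |z_1| = 0.7286.
  z_2 = (-0.308 - 2.436978) / (-2.922) = 0.9394,   |z_2| = 0.9394.
Moduli of all roots: 0.7286, 0.9394.
All moduli strictly greater than 1? No.
Verdict: Not invertible.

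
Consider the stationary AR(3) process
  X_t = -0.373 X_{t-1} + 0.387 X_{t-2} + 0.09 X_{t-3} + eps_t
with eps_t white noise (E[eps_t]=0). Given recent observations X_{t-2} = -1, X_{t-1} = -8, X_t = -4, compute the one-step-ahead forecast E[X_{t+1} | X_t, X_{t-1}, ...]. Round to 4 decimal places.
E[X_{t+1} \mid \mathcal F_t] = -1.6940

For an AR(p) model X_t = c + sum_i phi_i X_{t-i} + eps_t, the
one-step-ahead conditional mean is
  E[X_{t+1} | X_t, ...] = c + sum_i phi_i X_{t+1-i}.
Substitute known values:
  E[X_{t+1} | ...] = (-0.373) * (-4) + (0.387) * (-8) + (0.09) * (-1)
                   = -1.6940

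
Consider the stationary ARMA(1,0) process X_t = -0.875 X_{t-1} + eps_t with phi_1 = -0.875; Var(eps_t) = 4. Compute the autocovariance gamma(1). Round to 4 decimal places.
\gamma(1) = -14.9333

Multiply the model equation by X_{t-k} and take expectations. With theta_0 = psi_0 = 1 and psi_j the MA(infinity) weights, this gives
  gamma(k) - sum_i phi_i gamma(k-i) = c_k,
  c_k = sigma^2 * sum_{j=k..q} theta_j psi_{j-k}   (c_k = 0 for k > q),
using gamma(-m) = gamma(m).
Pure AR (q = 0): c_0 = sigma^2 = 4, c_k = 0 for k >= 1.
Equations for k = 0 and k = 1 (AR order 1):
  gamma(0) = phi_1 gamma(1) + c_0
  gamma(1) = phi_1 gamma(0) + c_1
Substituting the second into the first: gamma(0) (1 - phi_1^2) = c_0 + phi_1 c_1, so
  gamma(0) = c_0 / (1 - phi_1^2) = 4 / (1 - (-0.875)^2) = 4 / 0.234375 = 17.066667.
  gamma(1) = phi_1 gamma(0) = (-0.875)(17.066667) = -14.933333.
Therefore gamma(1) = -14.9333 (to 4 decimal places).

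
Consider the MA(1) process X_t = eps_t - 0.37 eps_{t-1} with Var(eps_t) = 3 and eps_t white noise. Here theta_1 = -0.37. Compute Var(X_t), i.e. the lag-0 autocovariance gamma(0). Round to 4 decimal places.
\gamma(0) = 3.4107

For an MA(q) process X_t = eps_t + sum_i theta_i eps_{t-i} with
Var(eps_t) = sigma^2, the variance is
  gamma(0) = sigma^2 * (1 + sum_i theta_i^2).
  sum_i theta_i^2 = (-0.37)^2 = 0.1369.
  gamma(0) = 3 * (1 + 0.1369) = 3 * 1.1369 = 3.4107.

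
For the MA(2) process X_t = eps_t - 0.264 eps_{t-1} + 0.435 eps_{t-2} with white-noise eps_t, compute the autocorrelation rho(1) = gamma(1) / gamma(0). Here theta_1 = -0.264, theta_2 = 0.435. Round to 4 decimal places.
\rho(1) = -0.3009

For an MA(q) process with theta_0 = 1, the autocovariance is
  gamma(k) = sigma^2 * sum_{i=0..q-k} theta_i * theta_{i+k},
and rho(k) = gamma(k) / gamma(0). Sigma^2 cancels.
  numerator   = (1)*(-0.264) + (-0.264)*(0.435) = -0.37884.
  denominator = (1)^2 + (-0.264)^2 + (0.435)^2 = 1.258921.
  rho(1) = -0.37884 / 1.258921 = -0.3009.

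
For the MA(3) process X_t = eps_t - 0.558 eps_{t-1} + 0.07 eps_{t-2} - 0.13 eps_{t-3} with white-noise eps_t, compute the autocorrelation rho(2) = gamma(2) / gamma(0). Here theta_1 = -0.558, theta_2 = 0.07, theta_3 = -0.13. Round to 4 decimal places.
\rho(2) = 0.1069

For an MA(q) process with theta_0 = 1, the autocovariance is
  gamma(k) = sigma^2 * sum_{i=0..q-k} theta_i * theta_{i+k},
and rho(k) = gamma(k) / gamma(0). Sigma^2 cancels.
  numerator   = (1)*(0.07) + (-0.558)*(-0.13) = 0.14254.
  denominator = (1)^2 + (-0.558)^2 + (0.07)^2 + (-0.13)^2 = 1.333164.
  rho(2) = 0.14254 / 1.333164 = 0.1069.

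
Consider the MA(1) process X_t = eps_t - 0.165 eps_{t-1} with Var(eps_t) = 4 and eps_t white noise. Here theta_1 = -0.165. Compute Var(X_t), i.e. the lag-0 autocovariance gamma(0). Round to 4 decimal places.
\gamma(0) = 4.1089

For an MA(q) process X_t = eps_t + sum_i theta_i eps_{t-i} with
Var(eps_t) = sigma^2, the variance is
  gamma(0) = sigma^2 * (1 + sum_i theta_i^2).
  sum_i theta_i^2 = (-0.165)^2 = 0.027225.
  gamma(0) = 4 * (1 + 0.027225) = 4 * 1.027225 = 4.1089.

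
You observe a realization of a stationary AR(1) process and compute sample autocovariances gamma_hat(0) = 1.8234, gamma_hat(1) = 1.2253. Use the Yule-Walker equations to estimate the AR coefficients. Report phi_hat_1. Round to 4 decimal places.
\hat\phi_{1} = 0.6720

The Yule-Walker equations for an AR(p) process read, in matrix form,
  Gamma_p phi = r_p,   with   (Gamma_p)_{ij} = gamma(|i - j|),
                       (r_p)_i = gamma(i),   i,j = 1..p.
Substitute the sample gammas (Toeplitz matrix and right-hand side of size 1):
  Gamma_p = [[1.8234]]
  r_p     = [1.2253]
With p = 1 this is the single equation gamma(0) phi_1 = gamma(1):
  phi_hat_1 = gamma(1) / gamma(0) = 1.2253 / 1.8234 = 0.6720.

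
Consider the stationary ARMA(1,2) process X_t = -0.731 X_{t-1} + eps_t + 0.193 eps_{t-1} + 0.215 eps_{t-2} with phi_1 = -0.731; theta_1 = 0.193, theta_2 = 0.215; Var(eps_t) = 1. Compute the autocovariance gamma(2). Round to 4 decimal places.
\gamma(2) = 1.2721

Multiply the model equation by X_{t-k} and take expectations. With theta_0 = psi_0 = 1 and psi_j the MA(infinity) weights, this gives
  gamma(k) - sum_i phi_i gamma(k-i) = c_k,
  c_k = sigma^2 * sum_{j=k..q} theta_j psi_{j-k}   (c_k = 0 for k > q),
using gamma(-m) = gamma(m).
psi-weights needed (psi_j = theta_j + sum_i phi_i psi_{j-i}):
  psi_1 = theta_1 + phi_1 = 0.193 + (-0.731) = -0.538
  psi_2 = theta_2 + phi_1 psi_1 = 0.215 + (-0.731)(-0.538) = 0.608278
Right-hand sides:
  c_0 = sigma^2 (1 + theta_1 psi_1 + theta_2 psi_2) = 1 * (1 + (0.193)(-0.538) + (0.215)(0.608278)) = 1 * 1.026946 = 1.026946
  c_1 = sigma^2 (theta_1 + theta_2 psi_1) = 1 * (0.193 + (0.215)(-0.538)) = 0.07733
  c_2 = sigma^2 theta_2 = 1 * (0.215) = 0.215
Equations for k = 0 and k = 1 (AR order 1):
  gamma(0) = phi_1 gamma(1) + c_0
  gamma(1) = phi_1 gamma(0) + c_1
Substituting the second into the first: gamma(0) (1 - phi_1^2) = c_0 + phi_1 c_1, so
  gamma(0) = (c_0 + phi_1 c_1) / (1 - phi_1^2) = (1.026946 + (-0.731)(0.07733)) / (1 - (-0.731)^2) = 0.970418 / 0.465639 = 2.084056.
  gamma(1) = phi_1 gamma(0) + c_1 = (-0.731)(2.084056) + (0.07733) = -1.446115.
For k = 2: gamma(2) = phi_1 gamma(1) + c_2
  = (-0.731)(-1.446115) + (0.215) = 1.27211.
Therefore gamma(2) = 1.2721 (to 4 decimal places).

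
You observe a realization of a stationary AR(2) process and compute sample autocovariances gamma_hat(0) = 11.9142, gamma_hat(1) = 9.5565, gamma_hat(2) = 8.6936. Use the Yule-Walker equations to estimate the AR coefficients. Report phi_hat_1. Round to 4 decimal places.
\hat\phi_{1} = 0.6080

The Yule-Walker equations for an AR(p) process read, in matrix form,
  Gamma_p phi = r_p,   with   (Gamma_p)_{ij} = gamma(|i - j|),
                       (r_p)_i = gamma(i),   i,j = 1..p.
Substitute the sample gammas (Toeplitz matrix and right-hand side of size 2):
  Gamma_p = [[11.9142, 9.5565], [9.5565, 11.9142]]
  r_p     = [9.5565, 8.6936]
Written out:
  11.9142 phi_1 + 9.5565 phi_2 = 9.5565
  9.5565 phi_1 + 11.9142 phi_2 = 8.6936
Solve by Cramer's rule:
  det = gamma(0)^2 - gamma(1)^2 = (11.9142)^2 - (9.5565)^2 = 141.94816164 - 91.32669225 = 50.62146939
  phi_hat_1 = [gamma(1) gamma(0) - gamma(1) gamma(2)] / det = [(9.5565)(11.9142) - (9.5565)(8.6936)] / 50.62146939 = 30.7776639 / 50.62146939 = 0.608
  phi_hat_2 = [gamma(0) gamma(2) - gamma(1)^2] / det = [(11.9142)(8.6936) - (9.5565)^2] / 50.62146939 = 12.25059687 / 50.62146939 = 0.242
So phi_hat = [0.6080, 0.2420].
Therefore phi_hat_1 = 0.6080.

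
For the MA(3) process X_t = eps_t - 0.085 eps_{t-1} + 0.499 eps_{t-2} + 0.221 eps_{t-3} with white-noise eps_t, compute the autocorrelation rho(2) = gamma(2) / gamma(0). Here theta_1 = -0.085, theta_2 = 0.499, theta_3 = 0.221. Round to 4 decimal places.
\rho(2) = 0.3680

For an MA(q) process with theta_0 = 1, the autocovariance is
  gamma(k) = sigma^2 * sum_{i=0..q-k} theta_i * theta_{i+k},
and rho(k) = gamma(k) / gamma(0). Sigma^2 cancels.
  numerator   = (1)*(0.499) + (-0.085)*(0.221) = 0.480215.
  denominator = (1)^2 + (-0.085)^2 + (0.499)^2 + (0.221)^2 = 1.305067.
  rho(2) = 0.480215 / 1.305067 = 0.3680.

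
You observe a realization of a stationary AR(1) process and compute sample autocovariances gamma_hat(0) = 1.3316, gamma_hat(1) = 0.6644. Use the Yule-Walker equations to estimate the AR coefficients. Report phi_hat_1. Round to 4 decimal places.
\hat\phi_{1} = 0.4989

The Yule-Walker equations for an AR(p) process read, in matrix form,
  Gamma_p phi = r_p,   with   (Gamma_p)_{ij} = gamma(|i - j|),
                       (r_p)_i = gamma(i),   i,j = 1..p.
Substitute the sample gammas (Toeplitz matrix and right-hand side of size 1):
  Gamma_p = [[1.3316]]
  r_p     = [0.6644]
With p = 1 this is the single equation gamma(0) phi_1 = gamma(1):
  phi_hat_1 = gamma(1) / gamma(0) = 0.6644 / 1.3316 = 0.4989.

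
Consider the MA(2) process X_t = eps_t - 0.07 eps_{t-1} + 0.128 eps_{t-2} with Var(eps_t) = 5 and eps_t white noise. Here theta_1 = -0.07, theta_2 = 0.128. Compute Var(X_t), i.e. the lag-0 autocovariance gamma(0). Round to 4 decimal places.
\gamma(0) = 5.1064

For an MA(q) process X_t = eps_t + sum_i theta_i eps_{t-i} with
Var(eps_t) = sigma^2, the variance is
  gamma(0) = sigma^2 * (1 + sum_i theta_i^2).
  sum_i theta_i^2 = (-0.07)^2 + (0.128)^2 = 0.0049 + 0.016384 = 0.021284.
  gamma(0) = 5 * (1 + 0.021284) = 5 * 1.021284 = 5.10642, which rounds to 5.1064.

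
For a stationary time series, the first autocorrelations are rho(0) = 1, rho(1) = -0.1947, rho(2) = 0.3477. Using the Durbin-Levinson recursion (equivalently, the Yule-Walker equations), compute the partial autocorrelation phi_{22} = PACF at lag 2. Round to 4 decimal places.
\phi_{22} = 0.3220

The PACF at lag k is phi_{kk}, the last component of the solution
to the Yule-Walker system G_k phi = r_k where
  (G_k)_{ij} = rho(|i - j|), (r_k)_i = rho(i), i,j = 1..k.
Equivalently, Durbin-Levinson gives phi_{kk} iteratively:
  phi_{11} = rho(1)
  phi_{kk} = [rho(k) - sum_{j=1..k-1} phi_{k-1,j} rho(k-j)]
            / [1 - sum_{j=1..k-1} phi_{k-1,j} rho(j)],
  phi_{k,j} = phi_{k-1,j} - phi_{kk} phi_{k-1,k-j},  j = 1..k-1.
Step k = 1:
  phi_11 = rho(1) = -0.1947.
Step k = 2:
  phi_22 = [rho(2) - phi_11 rho(1)] / [1 - phi_11 rho(1)] = [0.3477 - (-0.1947)(-0.1947)] / [1 - (-0.1947)(-0.1947)]
         = 0.30979191 / 0.96209191 = 0.322.
Therefore phi_{22} = 0.3220.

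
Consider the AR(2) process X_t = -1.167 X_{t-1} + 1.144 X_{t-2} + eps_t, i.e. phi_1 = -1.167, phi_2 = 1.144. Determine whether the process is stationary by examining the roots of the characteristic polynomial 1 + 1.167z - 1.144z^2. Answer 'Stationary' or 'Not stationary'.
\text{Not stationary}

The AR(p) characteristic polynomial is P(z) = 1 + 1.167z - 1.144z^2.
Stationarity requires all roots to lie outside the unit circle, i.e. |z| > 1 for every root.
Set 1 + (1.167) z + (-1.144) z^2 = 0, i.e. a z^2 + b z + c = 0 with a = -1.144, b = 1.167, c = 1.
Discriminant D = b^2 - 4ac = (1.167)^2 - 4*(-1.144)*1 = 1.361889 - (-4.576) = 5.937889.
D >= 0, so the roots are real: z = (-b +/- sqrt(D)) / (2a) = (-1.167 +/- 2.436778) / (-2.288).
  z_1 = (-1.167 + 2.436778) / (-2.288) = -0.555,   |z_1| = 0.555.
  z_2 = (-1.167 - 2.436778) / (-2.288) = 1.5751,   |z_2| = 1.5751.
Moduli of all roots: 0.5550, 1.5751.
All moduli strictly greater than 1? No.
Verdict: Not stationary.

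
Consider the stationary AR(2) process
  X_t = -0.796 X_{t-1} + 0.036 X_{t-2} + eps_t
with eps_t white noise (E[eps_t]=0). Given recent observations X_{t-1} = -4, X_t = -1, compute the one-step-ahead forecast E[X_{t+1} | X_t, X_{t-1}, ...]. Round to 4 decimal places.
E[X_{t+1} \mid \mathcal F_t] = 0.6520

For an AR(p) model X_t = c + sum_i phi_i X_{t-i} + eps_t, the
one-step-ahead conditional mean is
  E[X_{t+1} | X_t, ...] = c + sum_i phi_i X_{t+1-i}.
Substitute known values:
  E[X_{t+1} | ...] = (-0.796) * (-1) + (0.036) * (-4)
                   = 0.6520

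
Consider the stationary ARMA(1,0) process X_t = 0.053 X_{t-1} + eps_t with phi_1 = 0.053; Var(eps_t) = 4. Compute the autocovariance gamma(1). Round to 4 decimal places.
\gamma(1) = 0.2126

Multiply the model equation by X_{t-k} and take expectations. With theta_0 = psi_0 = 1 and psi_j the MA(infinity) weights, this gives
  gamma(k) - sum_i phi_i gamma(k-i) = c_k,
  c_k = sigma^2 * sum_{j=k..q} theta_j psi_{j-k}   (c_k = 0 for k > q),
using gamma(-m) = gamma(m).
Pure AR (q = 0): c_0 = sigma^2 = 4, c_k = 0 for k >= 1.
Equations for k = 0 and k = 1 (AR order 1):
  gamma(0) = phi_1 gamma(1) + c_0
  gamma(1) = phi_1 gamma(0) + c_1
Substituting the second into the first: gamma(0) (1 - phi_1^2) = c_0 + phi_1 c_1, so
  gamma(0) = c_0 / (1 - phi_1^2) = 4 / (1 - (0.053)^2) = 4 / 0.997191 = 4.011268.
  gamma(1) = phi_1 gamma(0) = (0.053)(4.011268) = 0.212597.
Therefore gamma(1) = 0.2126 (to 4 decimal places).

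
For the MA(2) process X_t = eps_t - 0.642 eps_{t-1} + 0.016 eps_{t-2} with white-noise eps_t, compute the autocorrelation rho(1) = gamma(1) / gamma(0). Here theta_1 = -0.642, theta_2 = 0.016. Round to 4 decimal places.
\rho(1) = -0.4618

For an MA(q) process with theta_0 = 1, the autocovariance is
  gamma(k) = sigma^2 * sum_{i=0..q-k} theta_i * theta_{i+k},
and rho(k) = gamma(k) / gamma(0). Sigma^2 cancels.
  numerator   = (1)*(-0.642) + (-0.642)*(0.016) = -0.652272.
  denominator = (1)^2 + (-0.642)^2 + (0.016)^2 = 1.41242.
  rho(1) = -0.652272 / 1.41242 = -0.4618.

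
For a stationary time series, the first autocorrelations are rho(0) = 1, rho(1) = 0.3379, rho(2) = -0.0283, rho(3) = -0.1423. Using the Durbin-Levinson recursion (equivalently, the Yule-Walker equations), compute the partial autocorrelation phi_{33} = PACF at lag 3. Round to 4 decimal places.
\phi_{33} = -0.0891

The PACF at lag k is phi_{kk}, the last component of the solution
to the Yule-Walker system G_k phi = r_k where
  (G_k)_{ij} = rho(|i - j|), (r_k)_i = rho(i), i,j = 1..k.
Equivalently, Durbin-Levinson gives phi_{kk} iteratively:
  phi_{11} = rho(1)
  phi_{kk} = [rho(k) - sum_{j=1..k-1} phi_{k-1,j} rho(k-j)]
            / [1 - sum_{j=1..k-1} phi_{k-1,j} rho(j)],
  phi_{k,j} = phi_{k-1,j} - phi_{kk} phi_{k-1,k-j},  j = 1..k-1.
Step k = 1:
  phi_11 = rho(1) = 0.3379.
Step k = 2:
  phi_22 = [rho(2) - phi_11 rho(1)] / [1 - phi_11 rho(1)] = [-0.0283 - (0.3379)(0.3379)] / [1 - (0.3379)(0.3379)]
         = -0.14247641 / 0.88582359 = -0.160841.
  Update: phi_21 = phi_11 - phi_22 phi_11 = 0.3379 - (-0.160841)(0.3379) = 0.392248.
Step k = 3:
  phi_33 = [rho(3) - phi_21 rho(2) - phi_22 rho(1)] / [1 - phi_21 rho(1) - phi_22 rho(2)]
    numerator   = -0.1423 - (0.392248)(-0.0283) - (-0.160841)(0.3379) = -0.07685134
    denominator = 1 - (0.392248)(0.3379) - (-0.160841)(-0.0283) = 0.8629076
  phi_33 = -0.07685134 / 0.8629076 = -0.0891.
Therefore phi_{33} = -0.0891.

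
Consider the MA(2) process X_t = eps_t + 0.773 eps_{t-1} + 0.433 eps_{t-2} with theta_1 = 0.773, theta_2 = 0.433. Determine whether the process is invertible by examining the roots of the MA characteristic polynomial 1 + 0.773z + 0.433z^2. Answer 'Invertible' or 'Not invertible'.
\text{Invertible}

The MA(q) characteristic polynomial is P(z) = 1 + 0.773z + 0.433z^2.
Invertibility requires all roots to lie outside the unit circle, i.e. |z| > 1 for every root.
Set 1 + (0.773) z + (0.433) z^2 = 0, i.e. a z^2 + b z + c = 0 with a = 0.433, b = 0.773, c = 1.
Discriminant D = b^2 - 4ac = (0.773)^2 - 4*(0.433)*1 = 0.597529 - (1.732) = -1.134471.
D < 0, so the roots are the complex-conjugate pair z = (-b +/- i sqrt(-D)) / (2a) = -0.8926 +/- 1.2299i.
For a conjugate pair |z|^2 = z * conj(z) = (product of roots) = c/a = 1/(0.433) = 2.309469, so |z| = sqrt(2.309469) = 1.5197 for both roots.
Moduli of all roots: 1.5197, 1.5197.
All moduli strictly greater than 1? Yes.
Verdict: Invertible.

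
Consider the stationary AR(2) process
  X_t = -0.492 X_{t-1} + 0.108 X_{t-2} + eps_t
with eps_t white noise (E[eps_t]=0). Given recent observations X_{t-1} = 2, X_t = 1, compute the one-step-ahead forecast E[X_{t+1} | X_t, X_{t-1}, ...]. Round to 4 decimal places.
E[X_{t+1} \mid \mathcal F_t] = -0.2760

For an AR(p) model X_t = c + sum_i phi_i X_{t-i} + eps_t, the
one-step-ahead conditional mean is
  E[X_{t+1} | X_t, ...] = c + sum_i phi_i X_{t+1-i}.
Substitute known values:
  E[X_{t+1} | ...] = (-0.492) * (1) + (0.108) * (2)
                   = -0.2760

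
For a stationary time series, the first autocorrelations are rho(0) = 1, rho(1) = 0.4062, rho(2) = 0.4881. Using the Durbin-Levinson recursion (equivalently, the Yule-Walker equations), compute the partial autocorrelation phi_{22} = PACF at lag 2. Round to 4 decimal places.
\phi_{22} = 0.3869

The PACF at lag k is phi_{kk}, the last component of the solution
to the Yule-Walker system G_k phi = r_k where
  (G_k)_{ij} = rho(|i - j|), (r_k)_i = rho(i), i,j = 1..k.
Equivalently, Durbin-Levinson gives phi_{kk} iteratively:
  phi_{11} = rho(1)
  phi_{kk} = [rho(k) - sum_{j=1..k-1} phi_{k-1,j} rho(k-j)]
            / [1 - sum_{j=1..k-1} phi_{k-1,j} rho(j)],
  phi_{k,j} = phi_{k-1,j} - phi_{kk} phi_{k-1,k-j},  j = 1..k-1.
Step k = 1:
  phi_11 = rho(1) = 0.4062.
Step k = 2:
  phi_22 = [rho(2) - phi_11 rho(1)] / [1 - phi_11 rho(1)] = [0.4881 - (0.4062)(0.4062)] / [1 - (0.4062)(0.4062)]
         = 0.32310156 / 0.83500156 = 0.3869.
Therefore phi_{22} = 0.3869.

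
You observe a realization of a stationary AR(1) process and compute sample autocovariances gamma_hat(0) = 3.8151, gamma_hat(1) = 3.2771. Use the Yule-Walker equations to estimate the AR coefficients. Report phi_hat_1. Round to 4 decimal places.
\hat\phi_{1} = 0.8590

The Yule-Walker equations for an AR(p) process read, in matrix form,
  Gamma_p phi = r_p,   with   (Gamma_p)_{ij} = gamma(|i - j|),
                       (r_p)_i = gamma(i),   i,j = 1..p.
Substitute the sample gammas (Toeplitz matrix and right-hand side of size 1):
  Gamma_p = [[3.8151]]
  r_p     = [3.2771]
With p = 1 this is the single equation gamma(0) phi_1 = gamma(1):
  phi_hat_1 = gamma(1) / gamma(0) = 3.2771 / 3.8151 = 0.8590.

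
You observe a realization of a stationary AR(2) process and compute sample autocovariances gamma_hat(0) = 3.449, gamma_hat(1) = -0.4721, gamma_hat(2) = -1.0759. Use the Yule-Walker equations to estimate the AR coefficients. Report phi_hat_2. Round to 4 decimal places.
\hat\phi_{2} = -0.3370

The Yule-Walker equations for an AR(p) process read, in matrix form,
  Gamma_p phi = r_p,   with   (Gamma_p)_{ij} = gamma(|i - j|),
                       (r_p)_i = gamma(i),   i,j = 1..p.
Substitute the sample gammas (Toeplitz matrix and right-hand side of size 2):
  Gamma_p = [[3.449, -0.4721], [-0.4721, 3.449]]
  r_p     = [-0.4721, -1.0759]
Written out:
  3.449 phi_1 - 0.4721 phi_2 = -0.4721
  -0.4721 phi_1 + 3.449 phi_2 = -1.0759
Solve by Cramer's rule:
  det = gamma(0)^2 - gamma(1)^2 = (3.449)^2 - (-0.4721)^2 = 11.895601 - 0.22287841 = 11.67272259
  phi_hat_1 = [gamma(1) gamma(0) - gamma(1) gamma(2)] / det = [(-0.4721)(3.449) - (-0.4721)(-1.0759)] / 11.67272259 = -2.13620529 / 11.67272259 = -0.183
  phi_hat_2 = [gamma(0) gamma(2) - gamma(1)^2] / det = [(3.449)(-1.0759) - (-0.4721)^2] / 11.67272259 = -3.93365751 / 11.67272259 = -0.337
So phi_hat = [-0.1830, -0.3370].
Therefore phi_hat_2 = -0.3370.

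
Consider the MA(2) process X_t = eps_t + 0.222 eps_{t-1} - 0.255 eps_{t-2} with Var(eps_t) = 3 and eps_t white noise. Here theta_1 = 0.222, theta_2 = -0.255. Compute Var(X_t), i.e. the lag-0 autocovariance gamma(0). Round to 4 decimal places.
\gamma(0) = 3.3429

For an MA(q) process X_t = eps_t + sum_i theta_i eps_{t-i} with
Var(eps_t) = sigma^2, the variance is
  gamma(0) = sigma^2 * (1 + sum_i theta_i^2).
  sum_i theta_i^2 = (0.222)^2 + (-0.255)^2 = 0.049284 + 0.065025 = 0.114309.
  gamma(0) = 3 * (1 + 0.114309) = 3 * 1.114309 = 3.342927, which rounds to 3.3429.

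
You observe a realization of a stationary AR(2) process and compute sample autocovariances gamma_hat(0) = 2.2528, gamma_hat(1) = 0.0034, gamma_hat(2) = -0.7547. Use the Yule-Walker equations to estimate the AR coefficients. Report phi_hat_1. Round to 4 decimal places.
\hat\phi_{1} = 0.0020

The Yule-Walker equations for an AR(p) process read, in matrix form,
  Gamma_p phi = r_p,   with   (Gamma_p)_{ij} = gamma(|i - j|),
                       (r_p)_i = gamma(i),   i,j = 1..p.
Substitute the sample gammas (Toeplitz matrix and right-hand side of size 2):
  Gamma_p = [[2.2528, 0.0034], [0.0034, 2.2528]]
  r_p     = [0.0034, -0.7547]
Written out:
  2.2528 phi_1 + 0.0034 phi_2 = 0.0034
  0.0034 phi_1 + 2.2528 phi_2 = -0.7547
Solve by Cramer's rule:
  det = gamma(0)^2 - gamma(1)^2 = (2.2528)^2 - (0.0034)^2 = 5.07510784 - 0.00001156 = 5.07509628
  phi_hat_1 = [gamma(1) gamma(0) - gamma(1) gamma(2)] / det = [(0.0034)(2.2528) - (0.0034)(-0.7547)] / 5.07509628 = 0.0102255 / 5.07509628 = 0.002
  phi_hat_2 = [gamma(0) gamma(2) - gamma(1)^2] / det = [(2.2528)(-0.7547) - (0.0034)^2] / 5.07509628 = -1.70019972 / 5.07509628 = -0.335
So phi_hat = [0.0020, -0.3350].
Therefore phi_hat_1 = 0.0020.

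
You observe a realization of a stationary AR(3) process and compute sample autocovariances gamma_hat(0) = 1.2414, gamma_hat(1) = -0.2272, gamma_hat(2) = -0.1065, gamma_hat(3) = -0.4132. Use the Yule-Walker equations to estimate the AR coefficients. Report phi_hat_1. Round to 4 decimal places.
\hat\phi_{1} = -0.2540

The Yule-Walker equations for an AR(p) process read, in matrix form,
  Gamma_p phi = r_p,   with   (Gamma_p)_{ij} = gamma(|i - j|),
                       (r_p)_i = gamma(i),   i,j = 1..p.
Substitute the sample gammas (Toeplitz matrix and right-hand side of size 3):
  Gamma_p = [[1.2414, -0.2272, -0.1065], [-0.2272, 1.2414, -0.2272], [-0.1065, -0.2272, 1.2414]]
  r_p     = [-0.2272, -0.1065, -0.4132]
Written out (R1..R3):
  (R1) 1.2414 phi_1 - 0.2272 phi_2 - 0.1065 phi_3 = -0.2272
  (R2) -0.2272 phi_1 + 1.2414 phi_2 - 0.2272 phi_3 = -0.1065
  (R3) -0.1065 phi_1 - 0.2272 phi_2 + 1.2414 phi_3 = -0.4132
Gaussian elimination:
  R2 <- R2 - (-0.2272/1.2414) R1 = R2 - (-0.183019) R1:  1.199818 phi_2 - 0.246692 phi_3 = -0.148082
  R3 <- R3 - (-0.1065/1.2414) R1 = R3 - (-0.08579) R1:  -0.246692 phi_2 + 1.232263 phi_3 = -0.432692
  R3 <- R3 - (-0.246692/1.199818) R2 = R3 - (-0.205607) R2:  1.181542 phi_3 = -0.463138
Back-substitution:
  phi_hat_3 = -0.463138 / 1.181542 = -0.391978
  phi_hat_2 = (-0.148082 - (-0.246692)(-0.391978)) / 1.199818 = -0.204014
  phi_hat_1 = (-0.2272 - (-0.2272)(-0.204014) - (-0.1065)(-0.391978)) / 1.2414 = -0.253986
So phi_hat = [-0.2540, -0.2040, -0.3920].
Therefore phi_hat_1 = -0.2540.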